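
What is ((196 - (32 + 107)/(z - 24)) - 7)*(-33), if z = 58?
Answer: -207471/34 ≈ -6102.1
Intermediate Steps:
((196 - (32 + 107)/(z - 24)) - 7)*(-33) = ((196 - (32 + 107)/(58 - 24)) - 7)*(-33) = ((196 - 139/34) - 7)*(-33) = (6525/34 - 7)*(-33) = (6287/34)*(-33) = -207471/34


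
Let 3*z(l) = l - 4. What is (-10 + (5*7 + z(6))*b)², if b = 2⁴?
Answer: 2829124/9 ≈ 3.1435e+5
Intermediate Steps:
z(l) = -4/3 + l/3 (z(l) = (l - 4)/3 = (-4 + l)/3 = -4/3 + l/3)
b = 16
(-10 + (5*7 + z(6))*b)² = (-10 + (5*7 + (-4/3 + (⅓)*6))*16)² = (-10 + (35 + (-4/3 + 2))*16)² = (-10 + (35 + ⅔)*16)² = (-10 + (107/3)*16)² = (-10 + 1712/3)² = (1682/3)² = 2829124/9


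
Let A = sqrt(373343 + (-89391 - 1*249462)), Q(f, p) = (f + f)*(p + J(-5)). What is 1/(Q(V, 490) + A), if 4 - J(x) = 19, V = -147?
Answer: -13965/1950208801 - sqrt(34490)/19502088010 ≈ -7.1703e-6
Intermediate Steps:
J(x) = -15 (J(x) = 4 - 1*19 = 4 - 19 = -15)
Q(f, p) = 2*f*(-15 + p) (Q(f, p) = (f + f)*(p - 15) = (2*f)*(-15 + p) = 2*f*(-15 + p))
A = sqrt(34490) (A = sqrt(373343 + (-89391 - 249462)) = sqrt(373343 - 338853) = sqrt(34490) ≈ 185.71)
1/(Q(V, 490) + A) = 1/(2*(-147)*(-15 + 490) + sqrt(34490)) = 1/(2*(-147)*475 + sqrt(34490)) = 1/(-139650 + sqrt(34490))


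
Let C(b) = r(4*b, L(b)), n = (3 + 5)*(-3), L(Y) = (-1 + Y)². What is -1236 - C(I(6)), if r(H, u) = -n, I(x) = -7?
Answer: -1260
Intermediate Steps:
n = -24 (n = 8*(-3) = -24)
r(H, u) = 24 (r(H, u) = -1*(-24) = 24)
C(b) = 24
-1236 - C(I(6)) = -1236 - 1*24 = -1236 - 24 = -1260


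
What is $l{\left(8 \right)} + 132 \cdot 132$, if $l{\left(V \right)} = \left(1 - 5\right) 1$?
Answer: $17420$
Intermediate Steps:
$l{\left(V \right)} = -4$ ($l{\left(V \right)} = \left(-4\right) 1 = -4$)
$l{\left(8 \right)} + 132 \cdot 132 = -4 + 132 \cdot 132 = -4 + 17424 = 17420$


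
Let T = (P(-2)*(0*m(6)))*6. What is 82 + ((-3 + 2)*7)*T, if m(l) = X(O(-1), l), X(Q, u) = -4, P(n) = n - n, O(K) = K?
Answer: 82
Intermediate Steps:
P(n) = 0
m(l) = -4
T = 0 (T = (0*(0*(-4)))*6 = (0*0)*6 = 0*6 = 0)
82 + ((-3 + 2)*7)*T = 82 + ((-3 + 2)*7)*0 = 82 - 1*7*0 = 82 - 7*0 = 82 + 0 = 82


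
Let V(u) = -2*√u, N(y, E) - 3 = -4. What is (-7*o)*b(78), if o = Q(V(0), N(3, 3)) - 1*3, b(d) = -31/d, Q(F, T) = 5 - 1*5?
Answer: -217/26 ≈ -8.3462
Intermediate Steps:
N(y, E) = -1 (N(y, E) = 3 - 4 = -1)
Q(F, T) = 0 (Q(F, T) = 5 - 5 = 0)
o = -3 (o = 0 - 1*3 = 0 - 3 = -3)
(-7*o)*b(78) = (-7*(-3))*(-31/78) = 21*(-31*1/78) = 21*(-31/78) = -217/26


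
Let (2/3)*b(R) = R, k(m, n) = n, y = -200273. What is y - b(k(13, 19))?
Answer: -400603/2 ≈ -2.0030e+5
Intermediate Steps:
b(R) = 3*R/2
y - b(k(13, 19)) = -200273 - 3*19/2 = -200273 - 1*57/2 = -200273 - 57/2 = -400603/2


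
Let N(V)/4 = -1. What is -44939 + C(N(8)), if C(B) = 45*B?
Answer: -45119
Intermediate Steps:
N(V) = -4 (N(V) = 4*(-1) = -4)
-44939 + C(N(8)) = -44939 + 45*(-4) = -44939 - 180 = -45119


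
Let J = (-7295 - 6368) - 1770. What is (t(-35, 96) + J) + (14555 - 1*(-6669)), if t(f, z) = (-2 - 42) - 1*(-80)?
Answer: 5827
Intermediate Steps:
t(f, z) = 36 (t(f, z) = -44 + 80 = 36)
J = -15433 (J = -13663 - 1770 = -15433)
(t(-35, 96) + J) + (14555 - 1*(-6669)) = (36 - 15433) + (14555 - 1*(-6669)) = -15397 + (14555 + 6669) = -15397 + 21224 = 5827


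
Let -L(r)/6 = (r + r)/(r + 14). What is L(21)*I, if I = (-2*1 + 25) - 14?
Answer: -324/5 ≈ -64.800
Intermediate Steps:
L(r) = -12*r/(14 + r) (L(r) = -6*(r + r)/(r + 14) = -6*2*r/(14 + r) = -12*r/(14 + r))
I = 9 (I = (-2 + 25) - 14 = 23 - 14 = 9)
L(21)*I = -12*21/(14 + 21)*9 = -12*21/35*9 = -12*21*1/35*9 = -36/5*9 = -324/5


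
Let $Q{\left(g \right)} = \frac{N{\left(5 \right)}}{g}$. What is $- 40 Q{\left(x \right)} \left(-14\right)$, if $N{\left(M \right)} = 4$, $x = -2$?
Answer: $-1120$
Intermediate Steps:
$Q{\left(g \right)} = \frac{4}{g}$
$- 40 Q{\left(x \right)} \left(-14\right) = - 40 \frac{4}{-2} \left(-14\right) = - 40 \cdot 4 \left(- \frac{1}{2}\right) \left(-14\right) = \left(-40\right) \left(-2\right) \left(-14\right) = 80 \left(-14\right) = -1120$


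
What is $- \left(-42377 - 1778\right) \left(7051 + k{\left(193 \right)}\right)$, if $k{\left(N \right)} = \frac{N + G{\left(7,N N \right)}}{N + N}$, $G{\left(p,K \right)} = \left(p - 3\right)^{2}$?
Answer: $\frac{120185273725}{386} \approx 3.1136 \cdot 10^{8}$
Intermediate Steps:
$G{\left(p,K \right)} = \left(-3 + p\right)^{2}$
$k{\left(N \right)} = \frac{16 + N}{2 N}$ ($k{\left(N \right)} = \frac{N + \left(-3 + 7\right)^{2}}{N + N} = \frac{N + 4^{2}}{2 N} = \left(N + 16\right) \frac{1}{2 N} = \left(16 + N\right) \frac{1}{2 N} = \frac{16 + N}{2 N}$)
$- \left(-42377 - 1778\right) \left(7051 + k{\left(193 \right)}\right) = - \left(-42377 - 1778\right) \left(7051 + \frac{16 + 193}{2 \cdot 193}\right) = - \left(-42377 - 1778\right) \left(7051 + \frac{1}{2} \cdot \frac{1}{193} \cdot 209\right) = - \left(-44155\right) \left(7051 + \frac{209}{386}\right) = - \frac{\left(-44155\right) 2721895}{386} = \left(-1\right) \left(- \frac{120185273725}{386}\right) = \frac{120185273725}{386}$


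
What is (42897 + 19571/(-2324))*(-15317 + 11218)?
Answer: -408559860643/2324 ≈ -1.7580e+8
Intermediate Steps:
(42897 + 19571/(-2324))*(-15317 + 11218) = (42897 + 19571*(-1/2324))*(-4099) = (42897 - 19571/2324)*(-4099) = (99673057/2324)*(-4099) = -408559860643/2324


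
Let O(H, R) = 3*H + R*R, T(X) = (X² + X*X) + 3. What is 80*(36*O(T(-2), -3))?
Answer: 120960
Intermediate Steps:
T(X) = 3 + 2*X² (T(X) = (X² + X²) + 3 = 2*X² + 3 = 3 + 2*X²)
O(H, R) = R² + 3*H (O(H, R) = 3*H + R² = R² + 3*H)
80*(36*O(T(-2), -3)) = 80*(36*((-3)² + 3*(3 + 2*(-2)²))) = 80*(36*(9 + 3*(3 + 2*4))) = 80*(36*(9 + 3*(3 + 8))) = 80*(36*(9 + 3*11)) = 80*(36*(9 + 33)) = 80*(36*42) = 80*1512 = 120960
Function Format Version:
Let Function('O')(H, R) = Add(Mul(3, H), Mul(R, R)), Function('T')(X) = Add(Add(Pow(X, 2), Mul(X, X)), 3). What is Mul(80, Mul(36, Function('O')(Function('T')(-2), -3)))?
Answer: 120960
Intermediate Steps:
Function('T')(X) = Add(3, Mul(2, Pow(X, 2))) (Function('T')(X) = Add(Add(Pow(X, 2), Pow(X, 2)), 3) = Add(Mul(2, Pow(X, 2)), 3) = Add(3, Mul(2, Pow(X, 2))))
Function('O')(H, R) = Add(Pow(R, 2), Mul(3, H)) (Function('O')(H, R) = Add(Mul(3, H), Pow(R, 2)) = Add(Pow(R, 2), Mul(3, H)))
Mul(80, Mul(36, Function('O')(Function('T')(-2), -3))) = Mul(80, Mul(36, Add(Pow(-3, 2), Mul(3, Add(3, Mul(2, Pow(-2, 2))))))) = Mul(80, Mul(36, Add(9, Mul(3, Add(3, Mul(2, 4)))))) = Mul(80, Mul(36, Add(9, Mul(3, Add(3, 8))))) = Mul(80, Mul(36, Add(9, Mul(3, 11)))) = Mul(80, Mul(36, Add(9, 33))) = Mul(80, Mul(36, 42)) = Mul(80, 1512) = 120960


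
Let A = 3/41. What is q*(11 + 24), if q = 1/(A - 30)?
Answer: -1435/1227 ≈ -1.1695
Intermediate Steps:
A = 3/41 (A = 3*(1/41) = 3/41 ≈ 0.073171)
q = -41/1227 (q = 1/(3/41 - 30) = 1/(-1227/41) = -41/1227 ≈ -0.033415)
q*(11 + 24) = -41*(11 + 24)/1227 = -41/1227*35 = -1435/1227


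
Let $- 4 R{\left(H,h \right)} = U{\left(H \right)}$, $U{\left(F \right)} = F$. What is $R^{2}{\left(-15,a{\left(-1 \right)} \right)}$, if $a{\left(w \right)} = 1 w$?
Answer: $\frac{225}{16} \approx 14.063$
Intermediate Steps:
$a{\left(w \right)} = w$
$R{\left(H,h \right)} = - \frac{H}{4}$
$R^{2}{\left(-15,a{\left(-1 \right)} \right)} = \left(\left(- \frac{1}{4}\right) \left(-15\right)\right)^{2} = \left(\frac{15}{4}\right)^{2} = \frac{225}{16}$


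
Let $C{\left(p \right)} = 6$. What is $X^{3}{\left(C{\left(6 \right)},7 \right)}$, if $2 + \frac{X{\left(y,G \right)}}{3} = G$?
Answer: $3375$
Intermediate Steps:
$X{\left(y,G \right)} = -6 + 3 G$
$X^{3}{\left(C{\left(6 \right)},7 \right)} = \left(-6 + 3 \cdot 7\right)^{3} = \left(-6 + 21\right)^{3} = 15^{3} = 3375$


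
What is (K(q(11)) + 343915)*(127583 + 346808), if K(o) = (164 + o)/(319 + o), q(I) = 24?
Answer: 55960601187903/343 ≈ 1.6315e+11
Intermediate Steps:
K(o) = (164 + o)/(319 + o)
(K(q(11)) + 343915)*(127583 + 346808) = ((164 + 24)/(319 + 24) + 343915)*(127583 + 346808) = (188/343 + 343915)*474391 = (117963033/343)*474391 = 55960601187903/343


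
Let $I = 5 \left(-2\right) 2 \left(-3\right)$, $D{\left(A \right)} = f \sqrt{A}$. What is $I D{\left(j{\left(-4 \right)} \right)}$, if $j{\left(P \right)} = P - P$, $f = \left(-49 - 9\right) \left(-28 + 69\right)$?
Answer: $0$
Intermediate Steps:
$f = -2378$ ($f = \left(-58\right) 41 = -2378$)
$j{\left(P \right)} = 0$
$D{\left(A \right)} = - 2378 \sqrt{A}$
$I = 60$ ($I = 5 \left(\left(-4\right) \left(-3\right)\right) = 5 \cdot 12 = 60$)
$I D{\left(j{\left(-4 \right)} \right)} = 60 \left(- 2378 \sqrt{0}\right) = 60 \left(\left(-2378\right) 0\right) = 60 \cdot 0 = 0$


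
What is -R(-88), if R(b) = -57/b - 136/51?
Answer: 533/264 ≈ 2.0189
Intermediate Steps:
R(b) = -8/3 - 57/b (R(b) = -57/b - 136*1/51 = -57/b - 8/3 = -8/3 - 57/b)
-R(-88) = -(-8/3 - 57/(-88)) = -(-8/3 - 57*(-1/88)) = -(-8/3 + 57/88) = -1*(-533/264) = 533/264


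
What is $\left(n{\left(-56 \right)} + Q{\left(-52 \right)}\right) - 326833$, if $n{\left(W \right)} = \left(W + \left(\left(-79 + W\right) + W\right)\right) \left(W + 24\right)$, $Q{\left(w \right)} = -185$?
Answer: $-319114$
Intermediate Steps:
$n{\left(W \right)} = \left(-79 + 3 W\right) \left(24 + W\right)$ ($n{\left(W \right)} = \left(W + \left(-79 + 2 W\right)\right) \left(24 + W\right) = \left(-79 + 3 W\right) \left(24 + W\right)$)
$\left(n{\left(-56 \right)} + Q{\left(-52 \right)}\right) - 326833 = \left(\left(-1896 - -392 + 3 \left(-56\right)^{2}\right) - 185\right) - 326833 = \left(\left(-1896 + 392 + 3 \cdot 3136\right) - 185\right) - 326833 = \left(\left(-1896 + 392 + 9408\right) - 185\right) - 326833 = \left(7904 - 185\right) - 326833 = 7719 - 326833 = -319114$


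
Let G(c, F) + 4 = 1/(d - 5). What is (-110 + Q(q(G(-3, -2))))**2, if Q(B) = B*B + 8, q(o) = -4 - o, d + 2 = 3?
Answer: 2660161/256 ≈ 10391.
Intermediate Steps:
d = 1 (d = -2 + 3 = 1)
G(c, F) = -17/4 (G(c, F) = -4 + 1/(1 - 5) = -4 + 1/(-4) = -4 - 1/4 = -17/4)
Q(B) = 8 + B**2 (Q(B) = B**2 + 8 = 8 + B**2)
(-110 + Q(q(G(-3, -2))))**2 = (-110 + (8 + (-4 - 1*(-17/4))**2))**2 = (-110 + (8 + (-4 + 17/4)**2))**2 = (-110 + (8 + (1/4)**2))**2 = (-110 + (8 + 1/16))**2 = (-110 + 129/16)**2 = (-1631/16)**2 = 2660161/256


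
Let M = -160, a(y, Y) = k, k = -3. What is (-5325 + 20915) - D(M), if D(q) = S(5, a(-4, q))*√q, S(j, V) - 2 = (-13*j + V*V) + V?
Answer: 15590 + 228*I*√10 ≈ 15590.0 + 721.0*I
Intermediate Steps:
a(y, Y) = -3
S(j, V) = 2 + V + V² - 13*j (S(j, V) = 2 + ((-13*j + V*V) + V) = 2 + ((-13*j + V²) + V) = 2 + ((V² - 13*j) + V) = 2 + (V + V² - 13*j) = 2 + V + V² - 13*j)
D(q) = -57*√q (D(q) = (2 - 3 + (-3)² - 13*5)*√q = (2 - 3 + 9 - 65)*√q = -57*√q)
(-5325 + 20915) - D(M) = (-5325 + 20915) - (-57)*√(-160) = 15590 - (-57)*4*I*√10 = 15590 - (-228)*I*√10 = 15590 + 228*I*√10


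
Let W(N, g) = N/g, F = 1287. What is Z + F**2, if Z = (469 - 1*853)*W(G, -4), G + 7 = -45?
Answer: 1651377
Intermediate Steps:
G = -52 (G = -7 - 45 = -52)
Z = -4992 (Z = (469 - 1*853)*(-52/(-4)) = (469 - 853)*(-52*(-1/4)) = -384*13 = -4992)
Z + F**2 = -4992 + 1287**2 = -4992 + 1656369 = 1651377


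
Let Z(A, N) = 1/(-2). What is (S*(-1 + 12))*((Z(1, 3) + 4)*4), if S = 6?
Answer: 924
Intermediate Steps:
Z(A, N) = -½
(S*(-1 + 12))*((Z(1, 3) + 4)*4) = (6*(-1 + 12))*((-½ + 4)*4) = (6*11)*((7/2)*4) = 66*14 = 924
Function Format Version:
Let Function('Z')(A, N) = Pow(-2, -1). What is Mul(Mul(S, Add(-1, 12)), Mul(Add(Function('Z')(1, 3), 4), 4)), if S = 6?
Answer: 924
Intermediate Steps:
Function('Z')(A, N) = Rational(-1, 2)
Mul(Mul(S, Add(-1, 12)), Mul(Add(Function('Z')(1, 3), 4), 4)) = Mul(Mul(6, Add(-1, 12)), Mul(Add(Rational(-1, 2), 4), 4)) = Mul(Mul(6, 11), Mul(Rational(7, 2), 4)) = Mul(66, 14) = 924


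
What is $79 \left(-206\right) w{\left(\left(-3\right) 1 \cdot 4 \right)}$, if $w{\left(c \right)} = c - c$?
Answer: $0$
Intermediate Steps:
$w{\left(c \right)} = 0$
$79 \left(-206\right) w{\left(\left(-3\right) 1 \cdot 4 \right)} = 79 \left(-206\right) 0 = \left(-16274\right) 0 = 0$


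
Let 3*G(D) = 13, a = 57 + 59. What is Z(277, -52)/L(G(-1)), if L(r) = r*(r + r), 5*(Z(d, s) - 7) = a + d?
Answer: 1926/845 ≈ 2.2793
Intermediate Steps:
a = 116
G(D) = 13/3 (G(D) = (⅓)*13 = 13/3)
Z(d, s) = 151/5 + d/5 (Z(d, s) = 7 + (116 + d)/5 = 7 + (116/5 + d/5) = 151/5 + d/5)
L(r) = 2*r² (L(r) = r*(2*r) = 2*r²)
Z(277, -52)/L(G(-1)) = (151/5 + (⅕)*277)/((2*(13/3)²)) = (151/5 + 277/5)/((2*(169/9))) = 428/(5*(338/9)) = (428/5)*(9/338) = 1926/845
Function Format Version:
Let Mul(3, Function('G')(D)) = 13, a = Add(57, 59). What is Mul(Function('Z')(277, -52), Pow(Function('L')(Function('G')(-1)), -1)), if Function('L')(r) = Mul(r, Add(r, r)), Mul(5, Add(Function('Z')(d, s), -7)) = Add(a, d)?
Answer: Rational(1926, 845) ≈ 2.2793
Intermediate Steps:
a = 116
Function('G')(D) = Rational(13, 3) (Function('G')(D) = Mul(Rational(1, 3), 13) = Rational(13, 3))
Function('Z')(d, s) = Add(Rational(151, 5), Mul(Rational(1, 5), d)) (Function('Z')(d, s) = Add(7, Mul(Rational(1, 5), Add(116, d))) = Add(7, Add(Rational(116, 5), Mul(Rational(1, 5), d))) = Add(Rational(151, 5), Mul(Rational(1, 5), d)))
Function('L')(r) = Mul(2, Pow(r, 2)) (Function('L')(r) = Mul(r, Mul(2, r)) = Mul(2, Pow(r, 2)))
Mul(Function('Z')(277, -52), Pow(Function('L')(Function('G')(-1)), -1)) = Mul(Add(Rational(151, 5), Mul(Rational(1, 5), 277)), Pow(Mul(2, Pow(Rational(13, 3), 2)), -1)) = Mul(Add(Rational(151, 5), Rational(277, 5)), Pow(Mul(2, Rational(169, 9)), -1)) = Mul(Rational(428, 5), Pow(Rational(338, 9), -1)) = Mul(Rational(428, 5), Rational(9, 338)) = Rational(1926, 845)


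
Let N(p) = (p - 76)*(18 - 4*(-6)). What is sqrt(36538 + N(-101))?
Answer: 4*sqrt(1819) ≈ 170.60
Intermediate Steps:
N(p) = -3192 + 42*p (N(p) = (-76 + p)*(18 + 24) = (-76 + p)*42 = -3192 + 42*p)
sqrt(36538 + N(-101)) = sqrt(36538 + (-3192 + 42*(-101))) = sqrt(36538 + (-3192 - 4242)) = sqrt(36538 - 7434) = sqrt(29104) = 4*sqrt(1819)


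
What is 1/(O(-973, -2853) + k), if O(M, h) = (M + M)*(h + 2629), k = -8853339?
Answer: -1/8417435 ≈ -1.1880e-7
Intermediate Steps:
O(M, h) = 2*M*(2629 + h) (O(M, h) = (2*M)*(2629 + h) = 2*M*(2629 + h))
1/(O(-973, -2853) + k) = 1/(2*(-973)*(2629 - 2853) - 8853339) = 1/(2*(-973)*(-224) - 8853339) = 1/(435904 - 8853339) = 1/(-8417435) = -1/8417435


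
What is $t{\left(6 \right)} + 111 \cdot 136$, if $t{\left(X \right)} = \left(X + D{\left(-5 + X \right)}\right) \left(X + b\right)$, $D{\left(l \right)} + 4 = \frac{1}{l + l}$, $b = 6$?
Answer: $15126$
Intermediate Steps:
$D{\left(l \right)} = -4 + \frac{1}{2 l}$ ($D{\left(l \right)} = -4 + \frac{1}{l + l} = -4 + \frac{1}{2 l}$)
$t{\left(X \right)} = \left(6 + X\right) \left(-4 + X + \frac{1}{2 \left(-5 + X\right)}\right)$ ($t{\left(X \right)} = \left(X - \left(4 - \frac{1}{2 \left(-5 + X\right)}\right)\right) \left(X + 6\right) = \left(-4 + X + \frac{1}{2 \left(-5 + X\right)}\right) \left(6 + X\right) = \left(6 + X\right) \left(-4 + X + \frac{1}{2 \left(-5 + X\right)}\right)$)
$t{\left(6 \right)} + 111 \cdot 136 = \frac{123 + 6^{3} - 3 \cdot 6^{2} - 201}{-5 + 6} + 111 \cdot 136 = \frac{123 + 216 - 108 - 201}{1} + 15096 = 1 \left(123 + 216 - 108 - 201\right) + 15096 = 1 \cdot 30 + 15096 = 30 + 15096 = 15126$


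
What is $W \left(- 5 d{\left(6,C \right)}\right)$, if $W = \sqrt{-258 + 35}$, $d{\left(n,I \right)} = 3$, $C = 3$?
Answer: $- 15 i \sqrt{223} \approx - 224.0 i$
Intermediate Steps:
$W = i \sqrt{223}$ ($W = \sqrt{-223} = i \sqrt{223} \approx 14.933 i$)
$W \left(- 5 d{\left(6,C \right)}\right) = i \sqrt{223} \left(\left(-5\right) 3\right) = i \sqrt{223} \left(-15\right) = - 15 i \sqrt{223}$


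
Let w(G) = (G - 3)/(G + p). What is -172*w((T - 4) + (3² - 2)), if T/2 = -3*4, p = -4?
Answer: -4128/25 ≈ -165.12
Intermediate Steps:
T = -24 (T = 2*(-3*4) = 2*(-12) = -24)
w(G) = (-3 + G)/(-4 + G) (w(G) = (G - 3)/(G - 4) = (-3 + G)/(-4 + G))
-172*w((T - 4) + (3² - 2)) = -172*(-3 + ((-24 - 4) + (3² - 2)))/(-4 + ((-24 - 4) + (3² - 2))) = -172*(-3 + (-28 + (9 - 2)))/(-4 + (-28 + (9 - 2))) = -172*(-3 + (-28 + 7))/(-4 + (-28 + 7)) = -172*(-3 - 21)/(-4 - 21) = -172*(-24)/(-25) = -(-172)*(-24)/25 = -172*24/25 = -4128/25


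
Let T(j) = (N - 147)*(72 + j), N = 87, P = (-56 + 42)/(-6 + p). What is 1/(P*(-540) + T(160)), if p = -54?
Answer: -1/14046 ≈ -7.1195e-5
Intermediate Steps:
P = 7/30 (P = (-56 + 42)/(-6 - 54) = -14/(-60) = -14*(-1/60) = 7/30 ≈ 0.23333)
T(j) = -4320 - 60*j (T(j) = (87 - 147)*(72 + j) = -60*(72 + j) = -4320 - 60*j)
1/(P*(-540) + T(160)) = 1/((7/30)*(-540) + (-4320 - 60*160)) = 1/(-126 + (-4320 - 9600)) = 1/(-126 - 13920) = 1/(-14046) = -1/14046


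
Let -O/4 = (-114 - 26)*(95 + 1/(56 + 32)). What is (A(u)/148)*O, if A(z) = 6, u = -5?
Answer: 877905/407 ≈ 2157.0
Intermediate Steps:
O = 585270/11 (O = -4*(-114 - 26)*(95 + 1/(56 + 32)) = -(-560)*(95 + 1/88) = -(-560)*8361/88 = -4*(-292635/22) = 585270/11 ≈ 53206.)
(A(u)/148)*O = (6/148)*(585270/11) = (6*(1/148))*(585270/11) = (3/74)*(585270/11) = 877905/407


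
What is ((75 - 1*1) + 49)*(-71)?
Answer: -8733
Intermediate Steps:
((75 - 1*1) + 49)*(-71) = ((75 - 1) + 49)*(-71) = (74 + 49)*(-71) = 123*(-71) = -8733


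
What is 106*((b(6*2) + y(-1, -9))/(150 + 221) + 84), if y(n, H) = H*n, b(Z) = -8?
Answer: 62330/7 ≈ 8904.3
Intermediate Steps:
106*((b(6*2) + y(-1, -9))/(150 + 221) + 84) = 106*((-8 - 9*(-1))/(150 + 221) + 84) = 106*((-8 + 9)/371 + 84) = 106*(1*(1/371) + 84) = 106*(1/371 + 84) = 106*(31165/371) = 62330/7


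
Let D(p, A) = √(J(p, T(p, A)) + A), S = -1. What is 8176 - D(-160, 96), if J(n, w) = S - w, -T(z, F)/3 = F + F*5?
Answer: 8176 - √1823 ≈ 8133.3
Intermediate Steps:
T(z, F) = -18*F (T(z, F) = -3*(F + F*5) = -3*(F + 5*F) = -18*F)
J(n, w) = -1 - w
D(p, A) = √(-1 + 19*A) (D(p, A) = √((-1 - (-18)*A) + A) = √((-1 + 18*A) + A) = √(-1 + 19*A))
8176 - D(-160, 96) = 8176 - √(-1 + 19*96) = 8176 - √(-1 + 1824) = 8176 - √1823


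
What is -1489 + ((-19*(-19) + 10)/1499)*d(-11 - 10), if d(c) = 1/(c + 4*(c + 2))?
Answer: -216505438/145403 ≈ -1489.0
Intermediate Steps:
d(c) = 1/(8 + 5*c) (d(c) = 1/(c + 4*(2 + c)) = 1/(c + (8 + 4*c)) = 1/(8 + 5*c))
-1489 + ((-19*(-19) + 10)/1499)*d(-11 - 10) = -1489 + ((-19*(-19) + 10)/1499)/(8 + 5*(-11 - 10)) = -1489 + ((361 + 10)*(1/1499))/(8 + 5*(-21)) = -1489 + (371*(1/1499))/(8 - 105) = -1489 + (371/1499)/(-97) = -1489 + (371/1499)*(-1/97) = -1489 - 371/145403 = -216505438/145403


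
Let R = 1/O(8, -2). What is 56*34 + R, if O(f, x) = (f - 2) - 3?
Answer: 5713/3 ≈ 1904.3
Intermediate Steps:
O(f, x) = -5 + f (O(f, x) = (-2 + f) - 3 = -5 + f)
R = 1/3 (R = 1/(-5 + 8) = 1/3 ≈ 0.33333)
56*34 + R = 56*34 + 1/3 = 1904 + 1/3 = 5713/3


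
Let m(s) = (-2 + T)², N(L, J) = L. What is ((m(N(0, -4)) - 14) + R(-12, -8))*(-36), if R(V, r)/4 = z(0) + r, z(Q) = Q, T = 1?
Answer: 1620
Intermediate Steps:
m(s) = 1 (m(s) = (-2 + 1)² = (-1)² = 1)
R(V, r) = 4*r (R(V, r) = 4*(0 + r) = 4*r)
((m(N(0, -4)) - 14) + R(-12, -8))*(-36) = ((1 - 14) + 4*(-8))*(-36) = (-13 - 32)*(-36) = -45*(-36) = 1620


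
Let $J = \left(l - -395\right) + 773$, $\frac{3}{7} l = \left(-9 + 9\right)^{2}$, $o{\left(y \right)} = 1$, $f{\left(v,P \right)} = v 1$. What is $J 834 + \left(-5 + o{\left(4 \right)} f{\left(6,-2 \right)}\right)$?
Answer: $974113$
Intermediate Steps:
$f{\left(v,P \right)} = v$
$l = 0$ ($l = \frac{7 \left(-9 + 9\right)^{2}}{3} = \frac{7 \cdot 0^{2}}{3} = \frac{7}{3} \cdot 0 = 0$)
$J = 1168$ ($J = \left(0 - -395\right) + 773 = \left(0 + 395\right) + 773 = 395 + 773 = 1168$)
$J 834 + \left(-5 + o{\left(4 \right)} f{\left(6,-2 \right)}\right) = 1168 \cdot 834 + \left(-5 + 1 \cdot 6\right) = 974112 + \left(-5 + 6\right) = 974112 + 1 = 974113$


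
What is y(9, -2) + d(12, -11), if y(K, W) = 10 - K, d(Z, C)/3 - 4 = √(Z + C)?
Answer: 16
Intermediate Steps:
d(Z, C) = 12 + 3*√(C + Z) (d(Z, C) = 12 + 3*√(Z + C) = 12 + 3*√(C + Z))
y(9, -2) + d(12, -11) = (10 - 1*9) + (12 + 3*√(-11 + 12)) = (10 - 9) + (12 + 3*√1) = 1 + (12 + 3*1) = 1 + (12 + 3) = 1 + 15 = 16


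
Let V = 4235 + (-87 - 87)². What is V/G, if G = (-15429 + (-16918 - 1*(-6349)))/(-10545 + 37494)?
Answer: -310012313/8666 ≈ -35773.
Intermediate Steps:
V = 34511 (V = 4235 + (-174)² = 4235 + 30276 = 34511)
G = -8666/8983 (G = (-15429 + (-16918 + 6349))/26949 = (-15429 - 10569)*(1/26949) = -25998*1/26949 = -8666/8983 ≈ -0.96471)
V/G = 34511/(-8666/8983) = 34511*(-8983/8666) = -310012313/8666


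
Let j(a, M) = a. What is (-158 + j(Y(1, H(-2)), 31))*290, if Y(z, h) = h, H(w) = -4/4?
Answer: -46110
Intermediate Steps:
H(w) = -1 (H(w) = -4*1/4 = -1)
(-158 + j(Y(1, H(-2)), 31))*290 = (-158 - 1)*290 = -159*290 = -46110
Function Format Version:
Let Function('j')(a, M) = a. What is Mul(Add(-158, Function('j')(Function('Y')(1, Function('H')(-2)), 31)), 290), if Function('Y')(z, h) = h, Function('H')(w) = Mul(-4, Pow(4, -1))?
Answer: -46110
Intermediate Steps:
Function('H')(w) = -1 (Function('H')(w) = Mul(-4, Rational(1, 4)) = -1)
Mul(Add(-158, Function('j')(Function('Y')(1, Function('H')(-2)), 31)), 290) = Mul(Add(-158, -1), 290) = Mul(-159, 290) = -46110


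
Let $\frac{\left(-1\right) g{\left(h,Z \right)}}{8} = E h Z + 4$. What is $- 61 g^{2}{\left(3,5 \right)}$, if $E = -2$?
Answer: $-2639104$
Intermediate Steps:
$g{\left(h,Z \right)} = -32 + 16 Z h$ ($g{\left(h,Z \right)} = - 8 \left(- 2 h Z + 4\right) = - 8 \left(- 2 Z h + 4\right) = - 8 \left(4 - 2 Z h\right) = -32 + 16 Z h$)
$- 61 g^{2}{\left(3,5 \right)} = - 61 \left(-32 + 16 \cdot 5 \cdot 3\right)^{2} = - 61 \left(-32 + 240\right)^{2} = - 61 \cdot 208^{2} = \left(-61\right) 43264 = -2639104$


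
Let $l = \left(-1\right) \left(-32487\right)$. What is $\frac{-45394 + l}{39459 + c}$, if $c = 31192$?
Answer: $- \frac{12907}{70651} \approx -0.18269$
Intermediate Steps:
$l = 32487$
$\frac{-45394 + l}{39459 + c} = \frac{-45394 + 32487}{39459 + 31192} = - \frac{12907}{70651}$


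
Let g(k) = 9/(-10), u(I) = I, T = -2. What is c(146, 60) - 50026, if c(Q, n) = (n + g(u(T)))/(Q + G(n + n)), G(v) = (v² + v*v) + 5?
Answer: -14483026669/289510 ≈ -50026.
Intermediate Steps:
g(k) = -9/10 (g(k) = 9*(-⅒) = -9/10)
G(v) = 5 + 2*v² (G(v) = (v² + v²) + 5 = 2*v² + 5 = 5 + 2*v²)
c(Q, n) = (-9/10 + n)/(5 + Q + 8*n²) (c(Q, n) = (n - 9/10)/(Q + (5 + 2*(n + n)²)) = (-9/10 + n)/(Q + (5 + 2*(2*n)²)) = (-9/10 + n)/(Q + (5 + 2*(4*n²))) = (-9/10 + n)/(Q + (5 + 8*n²)) = (-9/10 + n)/(5 + Q + 8*n²))
c(146, 60) - 50026 = (-9/10 + 60)/(5 + 146 + 8*60²) - 50026 = (591/10)/(5 + 146 + 8*3600) - 50026 = (591/10)/(5 + 146 + 28800) - 50026 = (591/10)/28951 - 50026 = (1/28951)*(591/10) - 50026 = 591/289510 - 50026 = -14483026669/289510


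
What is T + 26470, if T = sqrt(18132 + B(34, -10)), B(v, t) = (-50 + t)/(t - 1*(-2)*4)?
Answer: 26470 + 3*sqrt(2018) ≈ 26605.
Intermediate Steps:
B(v, t) = (-50 + t)/(8 + t) (B(v, t) = (-50 + t)/(t + 2*4) = (-50 + t)/(t + 8) = (-50 + t)/(8 + t))
T = 3*sqrt(2018) (T = sqrt(18132 + (-50 - 10)/(8 - 10)) = sqrt(18132 - 60/(-2)) = sqrt(18132 - 1/2*(-60)) = sqrt(18132 + 30) = sqrt(18162) = 3*sqrt(2018) ≈ 134.77)
T + 26470 = 3*sqrt(2018) + 26470 = 26470 + 3*sqrt(2018)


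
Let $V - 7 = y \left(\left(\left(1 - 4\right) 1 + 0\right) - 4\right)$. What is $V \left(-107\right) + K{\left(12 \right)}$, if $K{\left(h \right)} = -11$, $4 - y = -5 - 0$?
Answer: $5981$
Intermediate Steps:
$y = 9$ ($y = 4 - \left(-5 - 0\right) = 4 - \left(-5 + 0\right) = 4 - -5 = 4 + 5 = 9$)
$V = -56$ ($V = 7 + 9 \left(\left(\left(1 - 4\right) 1 + 0\right) - 4\right) = 7 + 9 \left(\left(\left(-3\right) 1 + 0\right) - 4\right) = 7 + 9 \left(\left(-3 + 0\right) - 4\right) = 7 + 9 \left(-3 - 4\right) = 7 + 9 \left(-7\right) = 7 - 63 = -56$)
$V \left(-107\right) + K{\left(12 \right)} = \left(-56\right) \left(-107\right) - 11 = 5992 - 11 = 5981$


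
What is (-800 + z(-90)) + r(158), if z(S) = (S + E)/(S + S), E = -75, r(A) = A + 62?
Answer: -6949/12 ≈ -579.08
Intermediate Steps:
r(A) = 62 + A
z(S) = (-75 + S)/(2*S) (z(S) = (S - 75)/(S + S) = (-75 + S)/((2*S)) = (-75 + S)*(1/(2*S)) = (-75 + S)/(2*S))
(-800 + z(-90)) + r(158) = (-800 + (½)*(-75 - 90)/(-90)) + (62 + 158) = (-800 + (½)*(-1/90)*(-165)) + 220 = (-800 + 11/12) + 220 = -9589/12 + 220 = -6949/12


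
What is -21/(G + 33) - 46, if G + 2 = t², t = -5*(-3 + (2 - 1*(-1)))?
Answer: -1447/31 ≈ -46.677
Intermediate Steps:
t = 0 (t = -5*(-3 + (2 + 1)) = -5*(-3 + 3) = -5*0 = 0)
G = -2 (G = -2 + 0² = -2 + 0 = -2)
-21/(G + 33) - 46 = -21/(-2 + 33) - 46 = -21/31 - 46 = -1447/31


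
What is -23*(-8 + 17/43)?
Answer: 7521/43 ≈ 174.91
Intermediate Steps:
-23*(-8 + 17/43) = -23*(-327/43) = 7521/43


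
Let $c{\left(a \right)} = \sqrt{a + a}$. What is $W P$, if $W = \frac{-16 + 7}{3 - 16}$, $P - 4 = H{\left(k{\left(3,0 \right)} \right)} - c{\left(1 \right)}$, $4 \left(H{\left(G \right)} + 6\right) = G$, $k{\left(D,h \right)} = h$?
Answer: $- \frac{18}{13} - \frac{9 \sqrt{2}}{13} \approx -2.3637$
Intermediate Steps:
$c{\left(a \right)} = \sqrt{2} \sqrt{a}$ ($c{\left(a \right)} = \sqrt{2 a} = \sqrt{2} \sqrt{a}$)
$H{\left(G \right)} = -6 + \frac{G}{4}$
$P = -2 - \sqrt{2}$ ($P = 4 + \left(\left(-6 + \frac{1}{4} \cdot 0\right) - \sqrt{2} \sqrt{1}\right) = 4 + \left(\left(-6 + 0\right) - \sqrt{2} \cdot 1\right) = 4 - \left(6 + \sqrt{2}\right) = -2 - \sqrt{2} \approx -3.4142$)
$W = \frac{9}{13}$ ($W = - \frac{9}{-13} = \left(-9\right) \left(- \frac{1}{13}\right) = \frac{9}{13} \approx 0.69231$)
$W P = \frac{9 \left(-2 - \sqrt{2}\right)}{13} = - \frac{18}{13} - \frac{9 \sqrt{2}}{13}$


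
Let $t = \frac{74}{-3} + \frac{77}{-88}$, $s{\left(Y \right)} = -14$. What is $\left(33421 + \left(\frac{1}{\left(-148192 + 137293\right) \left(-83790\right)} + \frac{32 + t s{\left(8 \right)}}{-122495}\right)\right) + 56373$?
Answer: $\frac{4017949733682879293}{44746306835580} \approx 89794.0$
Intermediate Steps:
$t = - \frac{613}{24}$ ($t = 74 \left(- \frac{1}{3}\right) + 77 \left(- \frac{1}{88}\right) = - \frac{74}{3} - \frac{7}{8} = - \frac{613}{24} \approx -25.542$)
$\left(33421 + \left(\frac{1}{\left(-148192 + 137293\right) \left(-83790\right)} + \frac{32 + t s{\left(8 \right)}}{-122495}\right)\right) + 56373 = \left(33421 + \left(\frac{1}{\left(-148192 + 137293\right) \left(-83790\right)} + \frac{32 - - \frac{4291}{12}}{-122495}\right)\right) + 56373 = \left(33421 + \left(\frac{1}{-10899} \left(- \frac{1}{83790}\right) + \left(32 + \frac{4291}{12}\right) \left(- \frac{1}{122495}\right)\right)\right) + 56373 = \left(33421 + \left(\left(- \frac{1}{10899}\right) \left(- \frac{1}{83790}\right) + \frac{4675}{12} \left(- \frac{1}{122495}\right)\right)\right) + 56373 = \left(33421 + \left(\frac{1}{913227210} - \frac{935}{293988}\right)\right) + 56373 = \left(33421 - \frac{142311191227}{44746306835580}\right) + 56373 = \frac{1495466178440727953}{44746306835580} + 56373 = \frac{4017949733682879293}{44746306835580}$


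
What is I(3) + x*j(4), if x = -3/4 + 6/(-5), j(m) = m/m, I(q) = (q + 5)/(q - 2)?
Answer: 121/20 ≈ 6.0500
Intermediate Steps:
I(q) = (5 + q)/(-2 + q)
j(m) = 1
x = -39/20 (x = -3*1/4 + 6*(-1/5) = -3/4 - 6/5 = -39/20 ≈ -1.9500)
I(3) + x*j(4) = (5 + 3)/(-2 + 3) - 39/20*1 = 8/1 - 39/20 = 1*8 - 39/20 = 8 - 39/20 = 121/20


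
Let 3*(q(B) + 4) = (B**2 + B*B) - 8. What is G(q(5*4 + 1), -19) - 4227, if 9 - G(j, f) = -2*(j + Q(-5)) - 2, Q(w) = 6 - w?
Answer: -10858/3 ≈ -3619.3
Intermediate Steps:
q(B) = -20/3 + 2*B**2/3 (q(B) = -4 + ((B**2 + B*B) - 8)/3 = -4 + ((B**2 + B**2) - 8)/3 = -4 + (2*B**2 - 8)/3 = -4 + (-8 + 2*B**2)/3 = -4 + (-8/3 + 2*B**2/3) = -20/3 + 2*B**2/3)
G(j, f) = 33 + 2*j (G(j, f) = 9 - (-2*(j + (6 - 1*(-5))) - 2) = 9 - (-2*(j + (6 + 5)) - 2) = 9 - (-2*(j + 11) - 2) = 9 - (-2*(11 + j) - 2) = 9 - ((-22 - 2*j) - 2) = 9 - (-24 - 2*j) = 9 + (24 + 2*j) = 33 + 2*j)
G(q(5*4 + 1), -19) - 4227 = (33 + 2*(-20/3 + 2*(5*4 + 1)**2/3)) - 4227 = (33 + 2*(-20/3 + 2*(20 + 1)**2/3)) - 4227 = (33 + 2*(-20/3 + (2/3)*21**2)) - 4227 = (33 + 2*(-20/3 + (2/3)*441)) - 4227 = (33 + 2*(-20/3 + 294)) - 4227 = (33 + 2*(862/3)) - 4227 = (33 + 1724/3) - 4227 = 1823/3 - 4227 = -10858/3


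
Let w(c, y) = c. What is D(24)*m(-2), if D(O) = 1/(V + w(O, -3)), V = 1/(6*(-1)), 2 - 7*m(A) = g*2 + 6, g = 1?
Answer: -36/1001 ≈ -0.035964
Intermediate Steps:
m(A) = -6/7 (m(A) = 2/7 - (1*2 + 6)/7 = 2/7 - (2 + 6)/7 = 2/7 - 1/7*8 = 2/7 - 8/7 = -6/7)
V = -1/6 (V = 1/(-6) = -1/6 ≈ -0.16667)
D(O) = 1/(-1/6 + O)
D(24)*m(-2) = (6/(-1 + 6*24))*(-6/7) = (6/(-1 + 144))*(-6/7) = (6/143)*(-6/7) = -36/1001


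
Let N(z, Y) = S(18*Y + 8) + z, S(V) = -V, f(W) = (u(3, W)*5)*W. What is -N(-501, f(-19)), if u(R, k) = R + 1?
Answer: -6331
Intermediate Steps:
u(R, k) = 1 + R
f(W) = 20*W (f(W) = ((1 + 3)*5)*W = (4*5)*W = 20*W)
N(z, Y) = -8 + z - 18*Y (N(z, Y) = -(18*Y + 8) + z = -(8 + 18*Y) + z = (-8 - 18*Y) + z = -8 + z - 18*Y)
-N(-501, f(-19)) = -(-8 - 501 - 360*(-19)) = -(-8 - 501 - 18*(-380)) = -(-8 - 501 + 6840) = -1*6331 = -6331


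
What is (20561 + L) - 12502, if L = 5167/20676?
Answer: 166633051/20676 ≈ 8059.3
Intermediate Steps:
L = 5167/20676 (L = 5167*(1/20676) = 5167/20676 ≈ 0.24990)
(20561 + L) - 12502 = (20561 + 5167/20676) - 12502 = 425124403/20676 - 12502 = 166633051/20676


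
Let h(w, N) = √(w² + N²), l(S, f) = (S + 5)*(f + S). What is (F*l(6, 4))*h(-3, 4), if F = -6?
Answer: -3300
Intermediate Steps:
l(S, f) = (5 + S)*(S + f)
h(w, N) = √(N² + w²)
(F*l(6, 4))*h(-3, 4) = (-6*(6² + 5*6 + 5*4 + 6*4))*√(4² + (-3)²) = (-6*(36 + 30 + 20 + 24))*√(16 + 9) = (-6*110)*√25 = -660*5 = -3300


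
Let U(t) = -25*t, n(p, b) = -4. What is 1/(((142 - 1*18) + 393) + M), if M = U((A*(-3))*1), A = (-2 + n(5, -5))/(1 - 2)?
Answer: 1/967 ≈ 0.0010341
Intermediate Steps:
A = 6 (A = (-2 - 4)/(1 - 2) = -6/(-1) = -6*(-1) = 6)
M = 450 (M = -25*6*(-3) = -(-450) = -25*(-18) = 450)
1/(((142 - 1*18) + 393) + M) = 1/(((142 - 1*18) + 393) + 450) = 1/(((142 - 18) + 393) + 450) = 1/((124 + 393) + 450) = 1/(517 + 450) = 1/967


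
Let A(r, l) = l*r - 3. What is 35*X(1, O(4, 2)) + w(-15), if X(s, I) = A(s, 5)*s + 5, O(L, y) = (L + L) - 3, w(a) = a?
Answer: 230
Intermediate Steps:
A(r, l) = -3 + l*r
O(L, y) = -3 + 2*L (O(L, y) = 2*L - 3 = -3 + 2*L)
X(s, I) = 5 + s*(-3 + 5*s) (X(s, I) = (-3 + 5*s)*s + 5 = s*(-3 + 5*s) + 5 = 5 + s*(-3 + 5*s))
35*X(1, O(4, 2)) + w(-15) = 35*(5 + 1*(-3 + 5*1)) - 15 = 35*(5 + 1*(-3 + 5)) - 15 = 35*(5 + 1*2) - 15 = 35*(5 + 2) - 15 = 35*7 - 15 = 245 - 15 = 230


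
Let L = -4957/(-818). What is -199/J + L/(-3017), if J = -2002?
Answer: 17185335/176455279 ≈ 0.097392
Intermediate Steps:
L = 4957/818 (L = -4957*(-1/818) = 4957/818 ≈ 6.0599)
-199/J + L/(-3017) = -199/(-2002) + (4957/818)/(-3017) = -199*(-1/2002) + (4957/818)*(-1/3017) = 199/2002 - 4957/2467906 = 17185335/176455279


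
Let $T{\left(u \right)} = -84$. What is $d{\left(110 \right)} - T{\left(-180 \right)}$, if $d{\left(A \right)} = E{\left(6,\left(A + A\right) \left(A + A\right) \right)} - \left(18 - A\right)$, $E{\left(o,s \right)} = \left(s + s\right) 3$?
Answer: $290576$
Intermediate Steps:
$E{\left(o,s \right)} = 6 s$ ($E{\left(o,s \right)} = 2 s 3 = 6 s$)
$d{\left(A \right)} = -18 + A + 24 A^{2}$ ($d{\left(A \right)} = 6 \left(A + A\right) \left(A + A\right) - \left(18 - A\right) = 6 \cdot 2 A 2 A + \left(-18 + A\right) = 6 \cdot 4 A^{2} + \left(-18 + A\right) = 24 A^{2} + \left(-18 + A\right) = -18 + A + 24 A^{2}$)
$d{\left(110 \right)} - T{\left(-180 \right)} = \left(-18 + 110 + 24 \cdot 110^{2}\right) - -84 = \left(-18 + 110 + 24 \cdot 12100\right) + 84 = \left(-18 + 110 + 290400\right) + 84 = 290492 + 84 = 290576$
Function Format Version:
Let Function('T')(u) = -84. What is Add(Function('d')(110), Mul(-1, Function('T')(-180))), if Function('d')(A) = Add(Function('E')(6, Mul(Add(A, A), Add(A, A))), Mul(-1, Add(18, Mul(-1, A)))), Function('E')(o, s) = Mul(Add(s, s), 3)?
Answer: 290576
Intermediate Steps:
Function('E')(o, s) = Mul(6, s) (Function('E')(o, s) = Mul(Mul(2, s), 3) = Mul(6, s))
Function('d')(A) = Add(-18, A, Mul(24, Pow(A, 2))) (Function('d')(A) = Add(Mul(6, Mul(Add(A, A), Add(A, A))), Mul(-1, Add(18, Mul(-1, A)))) = Add(Mul(6, Mul(Mul(2, A), Mul(2, A))), Add(-18, A)) = Add(Mul(6, Mul(4, Pow(A, 2))), Add(-18, A)) = Add(Mul(24, Pow(A, 2)), Add(-18, A)) = Add(-18, A, Mul(24, Pow(A, 2))))
Add(Function('d')(110), Mul(-1, Function('T')(-180))) = Add(Add(-18, 110, Mul(24, Pow(110, 2))), Mul(-1, -84)) = Add(Add(-18, 110, Mul(24, 12100)), 84) = Add(Add(-18, 110, 290400), 84) = Add(290492, 84) = 290576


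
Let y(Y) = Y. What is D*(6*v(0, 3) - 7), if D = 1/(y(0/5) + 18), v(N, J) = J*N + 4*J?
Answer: 65/18 ≈ 3.6111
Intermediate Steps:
v(N, J) = 4*J + J*N
D = 1/18 (D = 1/(0/5 + 18) = 1/(0*(⅕) + 18) = 1/(0 + 18) = 1/18 ≈ 0.055556)
D*(6*v(0, 3) - 7) = (6*(3*(4 + 0)) - 7)/18 = (6*(3*4) - 7)/18 = (6*12 - 7)/18 = (72 - 7)/18 = (1/18)*65 = 65/18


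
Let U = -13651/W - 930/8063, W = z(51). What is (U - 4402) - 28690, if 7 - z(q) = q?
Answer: -1057280721/32252 ≈ -32782.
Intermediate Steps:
z(q) = 7 - q
W = -44 (W = 7 - 1*51 = 7 - 51 = -44)
U = 10002463/32252 (U = -13651/(-44) - 930/8063 = -13651*(-1/44) - 930*1/8063 = 1241/4 - 930/8063 = 10002463/32252 ≈ 310.13)
(U - 4402) - 28690 = (10002463/32252 - 4402) - 28690 = -131970841/32252 - 28690 = -1057280721/32252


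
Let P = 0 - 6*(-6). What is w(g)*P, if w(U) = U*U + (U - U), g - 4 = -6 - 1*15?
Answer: 10404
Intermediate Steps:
g = -17 (g = 4 + (-6 - 1*15) = 4 + (-6 - 15) = 4 - 21 = -17)
w(U) = U**2 (w(U) = U**2 + 0 = U**2)
P = 36 (P = 0 + 36 = 36)
w(g)*P = (-17)**2*36 = 289*36 = 10404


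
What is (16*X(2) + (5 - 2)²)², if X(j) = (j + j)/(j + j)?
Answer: 625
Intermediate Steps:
X(j) = 1 (X(j) = (2*j)/((2*j)) = (2*j)*(1/(2*j)) = 1)
(16*X(2) + (5 - 2)²)² = (16*1 + (5 - 2)²)² = (16 + 3²)² = (16 + 9)² = 25² = 625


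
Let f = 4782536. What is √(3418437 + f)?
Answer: √8200973 ≈ 2863.7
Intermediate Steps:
√(3418437 + f) = √(3418437 + 4782536) = √8200973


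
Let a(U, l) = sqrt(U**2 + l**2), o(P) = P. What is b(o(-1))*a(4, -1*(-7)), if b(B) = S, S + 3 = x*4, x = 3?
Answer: 9*sqrt(65) ≈ 72.560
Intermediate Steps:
S = 9 (S = -3 + 3*4 = -3 + 12 = 9)
b(B) = 9
b(o(-1))*a(4, -1*(-7)) = 9*sqrt(4**2 + (-1*(-7))**2) = 9*sqrt(16 + 7**2) = 9*sqrt(16 + 49) = 9*sqrt(65)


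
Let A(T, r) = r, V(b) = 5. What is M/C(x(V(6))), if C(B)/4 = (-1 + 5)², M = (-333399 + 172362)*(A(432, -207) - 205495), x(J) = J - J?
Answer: 16562816487/32 ≈ 5.1759e+8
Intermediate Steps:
x(J) = 0
M = 33125632974 (M = (-333399 + 172362)*(-207 - 205495) = -161037*(-205702) = 33125632974)
C(B) = 64 (C(B) = 4*(-1 + 5)² = 4*4² = 4*16 = 64)
M/C(x(V(6))) = 33125632974/64 = 33125632974*(1/64) = 16562816487/32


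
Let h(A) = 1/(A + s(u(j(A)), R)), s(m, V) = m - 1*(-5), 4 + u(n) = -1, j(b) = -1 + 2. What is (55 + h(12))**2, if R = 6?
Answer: 436921/144 ≈ 3034.2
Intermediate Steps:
j(b) = 1
u(n) = -5 (u(n) = -4 - 1 = -5)
s(m, V) = 5 + m (s(m, V) = m + 5 = 5 + m)
h(A) = 1/A (h(A) = 1/(A + (5 - 5)) = 1/(A + 0) = 1/A)
(55 + h(12))**2 = (55 + 1/12)**2 = (661/12)**2 = 436921/144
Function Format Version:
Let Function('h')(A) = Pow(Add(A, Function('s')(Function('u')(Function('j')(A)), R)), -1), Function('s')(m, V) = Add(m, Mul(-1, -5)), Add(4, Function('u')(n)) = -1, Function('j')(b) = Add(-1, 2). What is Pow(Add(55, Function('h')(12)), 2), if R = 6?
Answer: Rational(436921, 144) ≈ 3034.2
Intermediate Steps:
Function('j')(b) = 1
Function('u')(n) = -5 (Function('u')(n) = Add(-4, -1) = -5)
Function('s')(m, V) = Add(5, m) (Function('s')(m, V) = Add(m, 5) = Add(5, m))
Function('h')(A) = Pow(A, -1) (Function('h')(A) = Pow(Add(A, Add(5, -5)), -1) = Pow(Add(A, 0), -1) = Pow(A, -1))
Pow(Add(55, Function('h')(12)), 2) = Pow(Add(55, Pow(12, -1)), 2) = Pow(Add(55, Rational(1, 12)), 2) = Pow(Rational(661, 12), 2) = Rational(436921, 144)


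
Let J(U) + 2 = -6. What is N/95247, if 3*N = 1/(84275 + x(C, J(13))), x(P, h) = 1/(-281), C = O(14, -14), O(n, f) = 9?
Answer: 281/6766710914034 ≈ 4.1527e-11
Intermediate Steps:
C = 9
J(U) = -8 (J(U) = -2 - 6 = -8)
x(P, h) = -1/281
N = 281/71043822 (N = 1/(3*(84275 - 1/281)) = 1/(3*(23681274/281)) = (⅓)*(281/23681274) = 281/71043822 ≈ 3.9553e-6)
N/95247 = (281/71043822)/95247 = (281/71043822)*(1/95247) = 281/6766710914034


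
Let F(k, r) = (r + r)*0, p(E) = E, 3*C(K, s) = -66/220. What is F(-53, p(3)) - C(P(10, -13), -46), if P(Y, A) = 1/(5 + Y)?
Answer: ⅒ ≈ 0.10000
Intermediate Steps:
C(K, s) = -⅒ (C(K, s) = (-66/220)/3 = (-66*1/220)/3 = (⅓)*(-3/10) = -⅒)
F(k, r) = 0 (F(k, r) = (2*r)*0 = 0)
F(-53, p(3)) - C(P(10, -13), -46) = 0 - 1*(-⅒) = 0 + ⅒ = ⅒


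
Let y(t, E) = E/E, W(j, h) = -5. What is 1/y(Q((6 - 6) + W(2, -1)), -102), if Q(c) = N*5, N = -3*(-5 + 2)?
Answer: 1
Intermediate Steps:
N = 9 (N = -3*(-3) = 9)
Q(c) = 45 (Q(c) = 9*5 = 45)
y(t, E) = 1
1/y(Q((6 - 6) + W(2, -1)), -102) = 1/1 = 1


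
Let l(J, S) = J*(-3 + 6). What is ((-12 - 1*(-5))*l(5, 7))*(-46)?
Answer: 4830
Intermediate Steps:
l(J, S) = 3*J (l(J, S) = J*3 = 3*J)
((-12 - 1*(-5))*l(5, 7))*(-46) = ((-12 - 1*(-5))*(3*5))*(-46) = ((-12 + 5)*15)*(-46) = -7*15*(-46) = -105*(-46) = 4830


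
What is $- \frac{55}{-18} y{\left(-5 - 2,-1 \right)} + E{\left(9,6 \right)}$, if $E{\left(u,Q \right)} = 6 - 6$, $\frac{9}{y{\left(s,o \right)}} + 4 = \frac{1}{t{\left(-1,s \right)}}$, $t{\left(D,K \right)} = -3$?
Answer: $- \frac{165}{26} \approx -6.3462$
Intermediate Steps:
$y{\left(s,o \right)} = - \frac{27}{13}$ ($y{\left(s,o \right)} = \frac{9}{-4 + \frac{1}{-3}} = \frac{9}{-4 - \frac{1}{3}} = \frac{9}{- \frac{13}{3}} = 9 \left(- \frac{3}{13}\right) = - \frac{27}{13}$)
$E{\left(u,Q \right)} = 0$
$- \frac{55}{-18} y{\left(-5 - 2,-1 \right)} + E{\left(9,6 \right)} = - \frac{55}{-18} \left(- \frac{27}{13}\right) + 0 = \left(-55\right) \left(- \frac{1}{18}\right) \left(- \frac{27}{13}\right) + 0 = \frac{55}{18} \left(- \frac{27}{13}\right) + 0 = - \frac{165}{26} + 0 = - \frac{165}{26}$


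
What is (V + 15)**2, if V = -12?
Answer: 9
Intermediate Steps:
(V + 15)**2 = (-12 + 15)**2 = 3**2 = 9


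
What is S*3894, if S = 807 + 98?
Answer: 3524070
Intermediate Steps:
S = 905
S*3894 = 905*3894 = 3524070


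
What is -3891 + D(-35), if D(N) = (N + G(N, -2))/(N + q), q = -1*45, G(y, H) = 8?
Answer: -311253/80 ≈ -3890.7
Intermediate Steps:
q = -45
D(N) = (8 + N)/(-45 + N) (D(N) = (N + 8)/(N - 45) = (8 + N)/(-45 + N))
-3891 + D(-35) = -3891 + (8 - 35)/(-45 - 35) = -3891 - 27/(-80) = -3891 - 1/80*(-27) = -3891 + 27/80 = -311253/80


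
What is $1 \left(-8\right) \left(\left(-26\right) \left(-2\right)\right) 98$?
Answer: $-40768$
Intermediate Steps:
$1 \left(-8\right) \left(\left(-26\right) \left(-2\right)\right) 98 = \left(-8\right) 52 \cdot 98 = \left(-416\right) 98 = -40768$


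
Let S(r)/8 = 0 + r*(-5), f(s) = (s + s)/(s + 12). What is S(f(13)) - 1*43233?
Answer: -216373/5 ≈ -43275.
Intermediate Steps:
f(s) = 2*s/(12 + s) (f(s) = (2*s)/(12 + s) = 2*s/(12 + s))
S(r) = -40*r (S(r) = 8*(0 + r*(-5)) = 8*(0 - 5*r) = 8*(-5*r) = -40*r)
S(f(13)) - 1*43233 = -80*13/(12 + 13) - 1*43233 = -80*13/25 - 43233 = -40*26/25 - 43233 = -208/5 - 43233 = -216373/5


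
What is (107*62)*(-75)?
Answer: -497550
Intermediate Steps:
(107*62)*(-75) = 6634*(-75) = -497550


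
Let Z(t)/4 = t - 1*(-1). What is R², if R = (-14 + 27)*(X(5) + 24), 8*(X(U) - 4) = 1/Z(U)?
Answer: 4886149801/36864 ≈ 1.3255e+5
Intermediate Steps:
Z(t) = 4 + 4*t (Z(t) = 4*(t - 1*(-1)) = 4*(t + 1) = 4*(1 + t) = 4 + 4*t)
X(U) = 4 + 1/(8*(4 + 4*U))
R = 69901/192 (R = (-14 + 27)*((129 + 128*5)/(32*(1 + 5)) + 24) = 13*((1/32)*(129 + 640)/6 + 24) = 13*((1/32)*(⅙)*769 + 24) = 13*(769/192 + 24) = 13*(5377/192) = 69901/192 ≈ 364.07)
R² = (69901/192)² = 4886149801/36864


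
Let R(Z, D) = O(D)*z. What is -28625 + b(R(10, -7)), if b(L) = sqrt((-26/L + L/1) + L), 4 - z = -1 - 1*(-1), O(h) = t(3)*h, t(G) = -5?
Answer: -28625 + sqrt(1371090)/70 ≈ -28608.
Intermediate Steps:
O(h) = -5*h
z = 4 (z = 4 - (-1 - 1*(-1)) = 4 - (-1 + 1) = 4 - 1*0 = 4 + 0 = 4)
R(Z, D) = -20*D (R(Z, D) = -5*D*4 = -20*D)
b(L) = sqrt(-26/L + 2*L) (b(L) = sqrt((-26/L + L*1) + L) = sqrt((-26/L + L) + L) = sqrt((L - 26/L) + L) = sqrt(-26/L + 2*L))
-28625 + b(R(10, -7)) = -28625 + sqrt(-26/((-20*(-7))) + 2*(-20*(-7))) = -28625 + sqrt(-26/140 + 2*140) = -28625 + sqrt(-26*1/140 + 280) = -28625 + sqrt(-13/70 + 280) = -28625 + sqrt(19587/70) = -28625 + sqrt(1371090)/70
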